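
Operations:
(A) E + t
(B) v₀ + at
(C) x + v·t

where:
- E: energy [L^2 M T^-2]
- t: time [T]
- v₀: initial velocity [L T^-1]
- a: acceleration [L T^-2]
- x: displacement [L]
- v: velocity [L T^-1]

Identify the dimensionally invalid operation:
(A) E + t

(A) E + t: E [L^2 M T^-2] and t [T] — different dimensions cannot be added/subtracted ✗
(B) v₀ + at: v₀ [L T^-1] and at [L T^-1] — same dimensions ✓
(C) x + v·t: x [L] and v·t [L] — same dimensions ✓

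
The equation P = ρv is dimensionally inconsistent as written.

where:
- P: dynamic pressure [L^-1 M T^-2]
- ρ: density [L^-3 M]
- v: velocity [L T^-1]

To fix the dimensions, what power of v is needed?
The exponent of v should be 2: P = ρv^2

The LHS P has dimensions [L^-1 M T^-2]; v has dimensions [L T^-1].
As written, the RHS ρv (exponent 1 on v) has dimensions [L^-2 M T^-1], which does not match.
With exponent 2, the RHS ρv^2 has dimensions [L^-1 M T^-2], matching the LHS.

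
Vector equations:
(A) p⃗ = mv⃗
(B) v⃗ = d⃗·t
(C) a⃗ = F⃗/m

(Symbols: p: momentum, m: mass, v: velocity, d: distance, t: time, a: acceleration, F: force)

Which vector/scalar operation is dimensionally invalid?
(B) v⃗ = d⃗·t

(A) p⃗ = mv⃗: LHS [L M T^-1], RHS [L M T^-1] ✓ — mass (scalar) times velocity (vector)
(B) v⃗ = d⃗·t: LHS [L T^-1], RHS [L T] ✗ — velocity is displacement per time; should be d⃗/t
(C) a⃗ = F⃗/m: LHS [L T^-2], RHS [L T^-2] ✓ — force (vector) divided by mass (scalar)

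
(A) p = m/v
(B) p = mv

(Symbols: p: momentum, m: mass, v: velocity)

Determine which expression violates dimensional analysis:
(A)

(A) p = m/v: LHS [L M T^-1], RHS [L^-1 M T] ✗
(B) p = mv: LHS [L M T^-1], RHS [L M T^-1] ✓

Expression (A) p = m/v is dimensionally incorrect.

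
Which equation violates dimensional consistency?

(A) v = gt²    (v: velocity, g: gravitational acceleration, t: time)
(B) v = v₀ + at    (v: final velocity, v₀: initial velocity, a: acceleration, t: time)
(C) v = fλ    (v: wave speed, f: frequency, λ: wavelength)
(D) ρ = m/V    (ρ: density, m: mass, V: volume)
(A) v = gt²

The equation (A) v = gt² is dimensionally incorrect.

LHS (v): [L T^-1]
RHS (gt²): [L] ✗

The dimensions do not match. The other three equations balance.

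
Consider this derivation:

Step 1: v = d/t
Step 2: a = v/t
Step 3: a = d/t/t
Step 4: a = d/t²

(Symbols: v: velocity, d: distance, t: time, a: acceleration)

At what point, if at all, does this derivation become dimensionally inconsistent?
No step introduces an error — all steps are dimensionally consistent.

Step 1: v = d/t → LHS [L T^-1], RHS [L T^-1] ✓
Step 2: a = v/t → LHS [L T^-2], RHS [L T^-2] ✓
Step 3: a = d/t/t → LHS [L T^-2], RHS [L T^-2] ✓
Step 4: a = d/t² → LHS [L T^-2], RHS [L T^-2] ✓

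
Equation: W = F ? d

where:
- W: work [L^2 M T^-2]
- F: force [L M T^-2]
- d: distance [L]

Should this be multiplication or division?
multiplication (×): W = F × d

W [L^2 M T^-2]; F [L M T^-2]; d [L].
F × d → [L^2 M T^-2] ✓
F ÷ d → [M T^-2] ✗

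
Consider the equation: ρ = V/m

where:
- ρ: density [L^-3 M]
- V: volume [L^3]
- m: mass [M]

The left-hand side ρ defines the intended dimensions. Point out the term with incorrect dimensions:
The right-hand side term V/m

ρ has dimensions [L^-3 M], but V/m has dimensions [L^3 M^-1], so the term V/m is dimensionally wrong for ρ.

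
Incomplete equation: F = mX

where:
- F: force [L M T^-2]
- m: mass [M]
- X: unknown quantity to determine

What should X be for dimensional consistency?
X = a (acceleration), dimensions [L T^-2]

F has dimensions [L M T^-2]; the rest of the RHS (m) has dimensions [M].
So X must have dimensions [L T^-2] — X = a (acceleration).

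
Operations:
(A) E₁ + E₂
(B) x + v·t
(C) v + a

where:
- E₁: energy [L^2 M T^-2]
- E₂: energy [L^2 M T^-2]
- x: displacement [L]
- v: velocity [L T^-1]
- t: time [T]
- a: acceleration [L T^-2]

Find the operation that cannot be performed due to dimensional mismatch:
(C) v + a

(A) E₁ + E₂: E₁ [L^2 M T^-2] and E₂ [L^2 M T^-2] — same dimensions ✓
(B) x + v·t: x [L] and v·t [L] — same dimensions ✓
(C) v + a: v [L T^-1] and a [L T^-2] — different dimensions cannot be added/subtracted ✗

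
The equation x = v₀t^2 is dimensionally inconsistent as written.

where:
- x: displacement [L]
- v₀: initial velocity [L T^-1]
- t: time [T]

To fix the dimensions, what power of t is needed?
The exponent of t should be 1: x = v₀t

The LHS x has dimensions [L]; t has dimensions [T].
As written, the RHS v₀t^2 (exponent 2 on t) has dimensions [L T], which does not match.
With exponent 1, the RHS v₀t has dimensions [L], matching the LHS.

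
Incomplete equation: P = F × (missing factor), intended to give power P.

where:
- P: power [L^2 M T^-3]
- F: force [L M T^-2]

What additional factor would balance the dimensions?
v (velocity), dimensions [L T^-1]

P has dimensions [L^2 M T^-3] and F has dimensions [L M T^-2].
The missing factor must have dimensions [L^2 M T^-3] / [L M T^-2] = [L T^-1], i.e. velocity (v).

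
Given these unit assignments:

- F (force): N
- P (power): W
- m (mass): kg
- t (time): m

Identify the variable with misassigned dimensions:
t

The variable t (time) should have units s, not m.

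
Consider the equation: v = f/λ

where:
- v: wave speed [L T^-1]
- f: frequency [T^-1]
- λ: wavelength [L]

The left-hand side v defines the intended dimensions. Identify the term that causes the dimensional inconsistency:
The right-hand side term f/λ

v has dimensions [L T^-1], but f/λ has dimensions [L^-1 T^-1], so the term f/λ is dimensionally wrong for v.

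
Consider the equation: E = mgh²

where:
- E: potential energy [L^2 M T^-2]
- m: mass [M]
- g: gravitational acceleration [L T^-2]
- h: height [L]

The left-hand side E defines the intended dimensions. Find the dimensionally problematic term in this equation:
The right-hand side term mgh²

E has dimensions [L^2 M T^-2], but mgh² has dimensions [L^3 M T^-2], so the term mgh² is dimensionally wrong for E.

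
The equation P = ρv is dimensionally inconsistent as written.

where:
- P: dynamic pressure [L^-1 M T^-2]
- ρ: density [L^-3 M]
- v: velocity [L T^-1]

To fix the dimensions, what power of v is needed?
The exponent of v should be 2: P = ρv^2

The LHS P has dimensions [L^-1 M T^-2]; v has dimensions [L T^-1].
As written, the RHS ρv (exponent 1 on v) has dimensions [L^-2 M T^-1], which does not match.
With exponent 2, the RHS ρv^2 has dimensions [L^-1 M T^-2], matching the LHS.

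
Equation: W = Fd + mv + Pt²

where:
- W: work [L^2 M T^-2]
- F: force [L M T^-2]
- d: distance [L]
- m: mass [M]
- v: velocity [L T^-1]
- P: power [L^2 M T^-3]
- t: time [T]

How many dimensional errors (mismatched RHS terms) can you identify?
2

LHS W: [L^2 M T^-2]
- Fd: [L^2 M T^-2] ✓
- mv: [L M T^-1] ✗
- Pt²: [L^2 M T^-1] ✗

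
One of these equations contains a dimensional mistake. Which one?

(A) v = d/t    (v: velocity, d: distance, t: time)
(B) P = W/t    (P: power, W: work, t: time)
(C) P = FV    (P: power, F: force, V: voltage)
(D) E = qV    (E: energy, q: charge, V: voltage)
(C) P = FV

The equation (C) P = FV is dimensionally incorrect.

LHS (P): [L^2 M T^-3]
RHS (FV): [I^-1 L^3 M^2 T^-5] ✗

The dimensions do not match. The other three equations balance.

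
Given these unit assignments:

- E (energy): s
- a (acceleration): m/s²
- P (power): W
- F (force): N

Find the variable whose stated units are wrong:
E

The variable E (energy) should have units J, not s.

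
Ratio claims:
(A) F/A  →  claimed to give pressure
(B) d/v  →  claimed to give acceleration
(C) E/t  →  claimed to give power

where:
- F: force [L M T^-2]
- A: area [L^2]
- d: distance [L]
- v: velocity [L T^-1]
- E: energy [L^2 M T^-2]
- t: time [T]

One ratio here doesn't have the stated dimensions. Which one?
(B) d/v does not give acceleration

(A) F/A: [L^-1 M T^-2] = pressure [L^-1 M T^-2] ✓
(B) d/v: [T] ≠ acceleration [L T^-2] ✗
(C) E/t: [L^2 M T^-3] = power [L^2 M T^-3] ✓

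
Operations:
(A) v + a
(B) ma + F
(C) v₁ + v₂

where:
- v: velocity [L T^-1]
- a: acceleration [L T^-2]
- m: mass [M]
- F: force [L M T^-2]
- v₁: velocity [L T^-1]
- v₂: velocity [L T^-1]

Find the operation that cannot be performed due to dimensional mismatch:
(A) v + a

(A) v + a: v [L T^-1] and a [L T^-2] — different dimensions cannot be added/subtracted ✗
(B) ma + F: ma [L M T^-2] and F [L M T^-2] — same dimensions ✓
(C) v₁ + v₂: v₁ [L T^-1] and v₂ [L T^-1] — same dimensions ✓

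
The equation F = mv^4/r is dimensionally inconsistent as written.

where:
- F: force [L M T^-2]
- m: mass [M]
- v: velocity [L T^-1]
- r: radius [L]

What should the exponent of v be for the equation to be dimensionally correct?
The exponent of v should be 2: F = mv^2/r

The LHS F has dimensions [L M T^-2]; v has dimensions [L T^-1].
As written, the RHS mv^4/r (exponent 4 on v) has dimensions [L^3 M T^-4], which does not match.
With exponent 2, the RHS mv^2/r has dimensions [L M T^-2], matching the LHS.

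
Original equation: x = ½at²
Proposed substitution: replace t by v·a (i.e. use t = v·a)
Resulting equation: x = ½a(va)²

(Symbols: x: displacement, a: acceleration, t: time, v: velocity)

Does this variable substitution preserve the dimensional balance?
No

[t] = [T] and [v·a] = [L^2 T^-3]. These differ, so the substitution replaces a quantity by one of different dimensions and the result x = ½a(va)² has LHS [L] vs RHS [L^5 T^-8] — inconsistent.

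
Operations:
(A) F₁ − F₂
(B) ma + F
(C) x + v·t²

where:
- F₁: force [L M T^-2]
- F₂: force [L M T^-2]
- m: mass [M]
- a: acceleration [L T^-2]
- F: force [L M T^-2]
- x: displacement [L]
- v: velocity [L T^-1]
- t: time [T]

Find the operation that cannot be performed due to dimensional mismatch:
(C) x + v·t²

(A) F₁ − F₂: F₁ [L M T^-2] and F₂ [L M T^-2] — same dimensions ✓
(B) ma + F: ma [L M T^-2] and F [L M T^-2] — same dimensions ✓
(C) x + v·t²: x [L] and v·t² [L T] — different dimensions cannot be added/subtracted ✗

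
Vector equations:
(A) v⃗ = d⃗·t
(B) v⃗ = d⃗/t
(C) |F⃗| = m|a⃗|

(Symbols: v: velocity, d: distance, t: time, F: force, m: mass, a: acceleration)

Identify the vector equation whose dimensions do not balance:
(A) v⃗ = d⃗·t

(A) v⃗ = d⃗·t: LHS [L T^-1], RHS [L T] ✗ — velocity is displacement per time; should be d⃗/t
(B) v⃗ = d⃗/t: LHS [L T^-1], RHS [L T^-1] ✓ — displacement (vector) divided by time (scalar)
(C) |F⃗| = m|a⃗|: LHS [L M T^-2], RHS [L M T^-2] ✓ — magnitudes of vectors are scalars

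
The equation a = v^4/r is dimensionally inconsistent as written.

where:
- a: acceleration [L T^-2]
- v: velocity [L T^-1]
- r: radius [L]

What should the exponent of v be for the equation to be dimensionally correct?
The exponent of v should be 2: a = v^2/r

The LHS a has dimensions [L T^-2]; v has dimensions [L T^-1].
As written, the RHS v^4/r (exponent 4 on v) has dimensions [L^3 T^-4], which does not match.
With exponent 2, the RHS v^2/r has dimensions [L T^-2], matching the LHS.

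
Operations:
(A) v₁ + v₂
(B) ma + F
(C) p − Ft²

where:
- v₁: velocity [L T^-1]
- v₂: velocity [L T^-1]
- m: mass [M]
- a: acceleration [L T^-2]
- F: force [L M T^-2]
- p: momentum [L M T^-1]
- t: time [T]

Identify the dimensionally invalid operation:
(C) p − Ft²

(A) v₁ + v₂: v₁ [L T^-1] and v₂ [L T^-1] — same dimensions ✓
(B) ma + F: ma [L M T^-2] and F [L M T^-2] — same dimensions ✓
(C) p − Ft²: p [L M T^-1] and Ft² [L M] — different dimensions cannot be added/subtracted ✗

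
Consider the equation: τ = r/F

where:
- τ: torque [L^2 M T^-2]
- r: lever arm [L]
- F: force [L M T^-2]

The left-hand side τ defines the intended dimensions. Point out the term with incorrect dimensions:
The right-hand side term r/F

τ has dimensions [L^2 M T^-2], but r/F has dimensions [M^-1 T^2], so the term r/F is dimensionally wrong for τ.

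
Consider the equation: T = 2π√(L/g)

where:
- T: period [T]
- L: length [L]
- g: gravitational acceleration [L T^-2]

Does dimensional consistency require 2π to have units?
No

T has dimensions [T] and √(L/g) already has dimensions [T], so the equation balances without 2π contributing any dimensions. 2π is a pure (dimensionless) number; changing or removing it would not affect dimensional consistency.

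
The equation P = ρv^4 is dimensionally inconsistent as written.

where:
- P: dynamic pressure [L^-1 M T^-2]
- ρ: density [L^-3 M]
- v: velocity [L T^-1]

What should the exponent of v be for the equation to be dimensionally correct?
The exponent of v should be 2: P = ρv^2

The LHS P has dimensions [L^-1 M T^-2]; v has dimensions [L T^-1].
As written, the RHS ρv^4 (exponent 4 on v) has dimensions [L M T^-4], which does not match.
With exponent 2, the RHS ρv^2 has dimensions [L^-1 M T^-2], matching the LHS.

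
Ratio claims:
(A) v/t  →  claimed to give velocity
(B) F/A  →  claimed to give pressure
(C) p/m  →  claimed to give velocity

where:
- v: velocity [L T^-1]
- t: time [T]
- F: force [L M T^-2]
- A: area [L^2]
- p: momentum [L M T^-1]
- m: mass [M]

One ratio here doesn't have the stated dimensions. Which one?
(A) v/t does not give velocity

(A) v/t: [L T^-2] ≠ velocity [L T^-1] ✗
(B) F/A: [L^-1 M T^-2] = pressure [L^-1 M T^-2] ✓
(C) p/m: [L T^-1] = velocity [L T^-1] ✓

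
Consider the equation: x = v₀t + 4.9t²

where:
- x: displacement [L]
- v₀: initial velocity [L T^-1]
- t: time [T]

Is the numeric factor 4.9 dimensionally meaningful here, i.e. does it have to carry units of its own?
Yes

x has dimensions [L], while t² alone has dimensions [T^2]. For the equation to balance, the factor 4.9 must carry dimensions [L T^-2] — it is a dimensional constant (a numerical value of a physical quantity with its units suppressed), not a pure number.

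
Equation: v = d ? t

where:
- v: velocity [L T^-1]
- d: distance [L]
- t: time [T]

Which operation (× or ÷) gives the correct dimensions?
division (÷): v = d ÷ t

v [L T^-1]; d [L]; t [T].
d × t → [L T] ✗
d ÷ t → [L T^-1] ✓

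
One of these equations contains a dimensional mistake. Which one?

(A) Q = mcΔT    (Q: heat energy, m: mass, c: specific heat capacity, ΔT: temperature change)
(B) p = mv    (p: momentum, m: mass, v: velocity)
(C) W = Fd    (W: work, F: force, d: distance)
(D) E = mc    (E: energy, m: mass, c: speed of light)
(D) E = mc

The equation (D) E = mc is dimensionally incorrect.

LHS (E): [L^2 M T^-2]
RHS (mc): [L M T^-1] ✗

The dimensions do not match. The other three equations balance.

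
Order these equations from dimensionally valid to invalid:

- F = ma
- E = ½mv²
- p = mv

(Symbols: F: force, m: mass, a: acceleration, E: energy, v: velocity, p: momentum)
Dimensionally correct: F = ma, E = ½mv², p = mv
Dimensionally incorrect: none
Ordered (correct first, then incorrect): F = ma, E = ½mv², p = mv

- F = ma: LHS [L M T^-2], RHS [L M T^-2] → correct ✓
- E = ½mv²: LHS [L^2 M T^-2], RHS [L^2 M T^-2] → correct ✓
- p = mv: LHS [L M T^-1], RHS [L M T^-1] → correct ✓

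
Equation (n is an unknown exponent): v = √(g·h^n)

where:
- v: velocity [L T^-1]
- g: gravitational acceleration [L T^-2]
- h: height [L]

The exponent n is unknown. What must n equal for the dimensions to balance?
n = 1

v has dimensions [L T^-1]; h has dimensions [L].
With n = 1: √(g·h^1) has dimensions [L T^-1], matching the LHS ✓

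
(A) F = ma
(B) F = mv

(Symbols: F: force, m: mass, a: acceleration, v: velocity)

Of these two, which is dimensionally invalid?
(B)

(A) F = ma: LHS [L M T^-2], RHS [L M T^-2] ✓
(B) F = mv: LHS [L M T^-2], RHS [L M T^-1] ✗

Expression (B) F = mv is dimensionally incorrect.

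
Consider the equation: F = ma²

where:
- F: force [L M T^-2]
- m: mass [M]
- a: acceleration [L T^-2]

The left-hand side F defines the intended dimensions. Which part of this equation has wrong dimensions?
The right-hand side term ma²

F has dimensions [L M T^-2], but ma² has dimensions [L^2 M T^-4], so the term ma² is dimensionally wrong for F.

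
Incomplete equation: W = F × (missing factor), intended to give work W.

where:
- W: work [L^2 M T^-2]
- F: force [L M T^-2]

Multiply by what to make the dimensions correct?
d (distance), dimensions [L]

W has dimensions [L^2 M T^-2] and F has dimensions [L M T^-2].
The missing factor must have dimensions [L^2 M T^-2] / [L M T^-2] = [L], i.e. distance (d).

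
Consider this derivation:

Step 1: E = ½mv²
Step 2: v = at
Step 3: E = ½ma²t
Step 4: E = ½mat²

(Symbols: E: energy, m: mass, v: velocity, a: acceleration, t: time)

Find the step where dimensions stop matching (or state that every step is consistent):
Step 3

Step 1: E = ½mv² → LHS [L^2 M T^-2], RHS [L^2 M T^-2] ✓
Step 2: v = at → LHS [L T^-1], RHS [L T^-1] ✓
Step 3: E = ½ma²t → LHS [L^2 M T^-2], RHS [L^2 M T^-3] ✗

The first dimensional inconsistency appears in step 3: E = ½ma²t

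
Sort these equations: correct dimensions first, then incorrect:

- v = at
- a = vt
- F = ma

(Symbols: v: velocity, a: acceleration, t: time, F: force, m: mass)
Dimensionally correct: v = at, F = ma
Dimensionally incorrect: a = vt
Ordered (correct first, then incorrect): v = at, F = ma, a = vt

- v = at: LHS [L T^-1], RHS [L T^-1] → correct ✓
- a = vt: LHS [L T^-2], RHS [L] → incorrect ✗
- F = ma: LHS [L M T^-2], RHS [L M T^-2] → correct ✓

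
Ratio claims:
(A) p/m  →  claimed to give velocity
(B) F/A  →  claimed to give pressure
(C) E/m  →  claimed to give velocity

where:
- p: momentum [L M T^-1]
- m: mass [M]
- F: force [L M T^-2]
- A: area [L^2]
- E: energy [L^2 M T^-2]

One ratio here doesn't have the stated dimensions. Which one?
(C) E/m does not give velocity

(A) p/m: [L T^-1] = velocity [L T^-1] ✓
(B) F/A: [L^-1 M T^-2] = pressure [L^-1 M T^-2] ✓
(C) E/m: [L^2 T^-2] ≠ velocity [L T^-1] ✗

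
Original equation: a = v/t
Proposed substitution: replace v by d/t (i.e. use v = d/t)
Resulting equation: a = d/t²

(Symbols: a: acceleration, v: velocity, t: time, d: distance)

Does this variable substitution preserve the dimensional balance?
Yes

[v] = [L T^-1] and [d/t] = [L T^-1]. These match, so the substitution replaces a quantity by one of the same dimensions and the result a = d/t² has LHS [L T^-2] vs RHS [L T^-2] — still consistent.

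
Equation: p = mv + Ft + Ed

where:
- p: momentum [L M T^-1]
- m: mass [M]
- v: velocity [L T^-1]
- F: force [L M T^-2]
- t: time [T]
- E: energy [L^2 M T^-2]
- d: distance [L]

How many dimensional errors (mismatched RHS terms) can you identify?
1

LHS p: [L M T^-1]
- mv: [L M T^-1] ✓
- Ft: [L M T^-1] ✓
- Ed: [L^3 M T^-2] ✗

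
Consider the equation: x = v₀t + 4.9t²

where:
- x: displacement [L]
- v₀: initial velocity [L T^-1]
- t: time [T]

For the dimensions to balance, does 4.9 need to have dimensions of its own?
Yes

x has dimensions [L], while t² alone has dimensions [T^2]. For the equation to balance, the factor 4.9 must carry dimensions [L T^-2] — it is a dimensional constant (a numerical value of a physical quantity with its units suppressed), not a pure number.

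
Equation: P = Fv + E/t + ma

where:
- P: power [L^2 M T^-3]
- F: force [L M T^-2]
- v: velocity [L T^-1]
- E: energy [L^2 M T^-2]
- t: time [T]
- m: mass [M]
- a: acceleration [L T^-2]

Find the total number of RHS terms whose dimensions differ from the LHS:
1

LHS P: [L^2 M T^-3]
- Fv: [L^2 M T^-3] ✓
- E/t: [L^2 M T^-3] ✓
- ma: [L M T^-2] ✗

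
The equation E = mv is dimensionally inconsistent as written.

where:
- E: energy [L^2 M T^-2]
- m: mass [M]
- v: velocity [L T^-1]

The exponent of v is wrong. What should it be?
The exponent of v should be 2: E = mv^2

The LHS E has dimensions [L^2 M T^-2]; v has dimensions [L T^-1].
As written, the RHS mv (exponent 1 on v) has dimensions [L M T^-1], which does not match.
With exponent 2, the RHS mv^2 has dimensions [L^2 M T^-2], matching the LHS.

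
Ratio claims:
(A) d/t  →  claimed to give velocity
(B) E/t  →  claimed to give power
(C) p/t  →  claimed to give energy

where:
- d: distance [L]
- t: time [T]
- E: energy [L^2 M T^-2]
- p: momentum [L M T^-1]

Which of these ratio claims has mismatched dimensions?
(C) p/t does not give energy

(A) d/t: [L T^-1] = velocity [L T^-1] ✓
(B) E/t: [L^2 M T^-3] = power [L^2 M T^-3] ✓
(C) p/t: [L M T^-2] ≠ energy [L^2 M T^-2] ✗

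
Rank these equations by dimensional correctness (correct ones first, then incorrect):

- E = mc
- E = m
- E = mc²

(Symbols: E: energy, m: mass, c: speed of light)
Dimensionally correct: E = mc²
Dimensionally incorrect: E = mc, E = m
Ordered (correct first, then incorrect): E = mc², E = mc, E = m

- E = mc: LHS [L^2 M T^-2], RHS [L M T^-1] → incorrect ✗
- E = m: LHS [L^2 M T^-2], RHS [M] → incorrect ✗
- E = mc²: LHS [L^2 M T^-2], RHS [L^2 M T^-2] → correct ✓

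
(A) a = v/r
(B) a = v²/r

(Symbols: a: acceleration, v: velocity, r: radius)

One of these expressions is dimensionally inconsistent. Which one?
(A)

(A) a = v/r: LHS [L T^-2], RHS [T^-1] ✗
(B) a = v²/r: LHS [L T^-2], RHS [L T^-2] ✓

Expression (A) a = v/r is dimensionally incorrect.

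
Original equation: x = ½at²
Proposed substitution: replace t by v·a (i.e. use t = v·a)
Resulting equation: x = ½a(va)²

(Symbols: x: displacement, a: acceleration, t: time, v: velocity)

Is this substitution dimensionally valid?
No

[t] = [T] and [v·a] = [L^2 T^-3]. These differ, so the substitution replaces a quantity by one of different dimensions and the result x = ½a(va)² has LHS [L] vs RHS [L^5 T^-8] — inconsistent.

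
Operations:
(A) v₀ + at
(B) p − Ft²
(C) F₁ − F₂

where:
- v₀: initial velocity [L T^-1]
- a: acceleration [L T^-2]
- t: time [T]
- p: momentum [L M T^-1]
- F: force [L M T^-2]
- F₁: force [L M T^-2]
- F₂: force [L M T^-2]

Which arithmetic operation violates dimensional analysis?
(B) p − Ft²

(A) v₀ + at: v₀ [L T^-1] and at [L T^-1] — same dimensions ✓
(B) p − Ft²: p [L M T^-1] and Ft² [L M] — different dimensions cannot be added/subtracted ✗
(C) F₁ − F₂: F₁ [L M T^-2] and F₂ [L M T^-2] — same dimensions ✓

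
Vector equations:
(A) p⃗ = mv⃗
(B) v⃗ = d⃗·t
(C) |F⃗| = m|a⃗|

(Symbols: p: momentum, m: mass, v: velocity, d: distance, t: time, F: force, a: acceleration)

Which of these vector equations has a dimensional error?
(B) v⃗ = d⃗·t

(A) p⃗ = mv⃗: LHS [L M T^-1], RHS [L M T^-1] ✓ — mass (scalar) times velocity (vector)
(B) v⃗ = d⃗·t: LHS [L T^-1], RHS [L T] ✗ — velocity is displacement per time; should be d⃗/t
(C) |F⃗| = m|a⃗|: LHS [L M T^-2], RHS [L M T^-2] ✓ — magnitudes of vectors are scalars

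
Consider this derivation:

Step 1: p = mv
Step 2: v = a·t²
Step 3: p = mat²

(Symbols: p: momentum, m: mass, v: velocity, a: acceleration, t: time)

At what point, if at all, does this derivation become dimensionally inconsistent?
Step 2

Step 1: p = mv → LHS [L M T^-1], RHS [L M T^-1] ✓
Step 2: v = a·t² → LHS [L T^-1], RHS [L] ✗

The first dimensional inconsistency appears in step 2: v = a·t²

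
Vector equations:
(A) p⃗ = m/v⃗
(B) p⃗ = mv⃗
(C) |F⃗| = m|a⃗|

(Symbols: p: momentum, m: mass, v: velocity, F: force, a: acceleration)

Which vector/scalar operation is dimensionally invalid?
(A) p⃗ = m/v⃗

(A) p⃗ = m/v⃗: LHS [L M T^-1], RHS [L^-1 M T] ✗ — momentum is mass times velocity; should be mv⃗ (and division by a vector is undefined)
(B) p⃗ = mv⃗: LHS [L M T^-1], RHS [L M T^-1] ✓ — mass (scalar) times velocity (vector)
(C) |F⃗| = m|a⃗|: LHS [L M T^-2], RHS [L M T^-2] ✓ — magnitudes of vectors are scalars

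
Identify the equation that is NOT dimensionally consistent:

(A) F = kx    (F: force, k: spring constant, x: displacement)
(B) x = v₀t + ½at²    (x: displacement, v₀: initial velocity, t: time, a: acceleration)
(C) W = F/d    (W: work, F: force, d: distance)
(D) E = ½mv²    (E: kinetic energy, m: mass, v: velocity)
(C) W = F/d

The equation (C) W = F/d is dimensionally incorrect.

LHS (W): [L^2 M T^-2]
RHS (F/d): [M T^-2] ✗

The dimensions do not match. The other three equations balance.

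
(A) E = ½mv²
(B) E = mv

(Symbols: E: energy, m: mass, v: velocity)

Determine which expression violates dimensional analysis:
(B)

(A) E = ½mv²: LHS [L^2 M T^-2], RHS [L^2 M T^-2] ✓
(B) E = mv: LHS [L^2 M T^-2], RHS [L M T^-1] ✗

Expression (B) E = mv is dimensionally incorrect.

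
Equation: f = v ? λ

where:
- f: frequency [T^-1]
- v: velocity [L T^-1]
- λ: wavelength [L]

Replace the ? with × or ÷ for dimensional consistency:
division (÷): f = v ÷ λ

f [T^-1]; v [L T^-1]; λ [L].
v × λ → [L^2 T^-1] ✗
v ÷ λ → [T^-1] ✓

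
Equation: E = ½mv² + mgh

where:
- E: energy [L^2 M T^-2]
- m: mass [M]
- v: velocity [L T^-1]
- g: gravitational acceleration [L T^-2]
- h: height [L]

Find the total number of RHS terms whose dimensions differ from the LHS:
0

LHS E: [L^2 M T^-2]
- ½mv²: [L^2 M T^-2] ✓
- mgh: [L^2 M T^-2] ✓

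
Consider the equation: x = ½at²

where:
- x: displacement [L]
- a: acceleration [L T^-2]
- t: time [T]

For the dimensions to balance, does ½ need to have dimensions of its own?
No

x has dimensions [L] and at² already has dimensions [L], so the equation balances without ½ contributing any dimensions. ½ is a pure (dimensionless) number; changing or removing it would not affect dimensional consistency.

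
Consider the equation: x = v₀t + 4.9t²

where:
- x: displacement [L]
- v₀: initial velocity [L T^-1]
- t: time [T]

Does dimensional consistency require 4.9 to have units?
Yes

x has dimensions [L], while t² alone has dimensions [T^2]. For the equation to balance, the factor 4.9 must carry dimensions [L T^-2] — it is a dimensional constant (a numerical value of a physical quantity with its units suppressed), not a pure number.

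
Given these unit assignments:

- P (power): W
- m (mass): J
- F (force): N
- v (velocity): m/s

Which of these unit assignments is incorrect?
m

The variable m (mass) should have units kg, not J.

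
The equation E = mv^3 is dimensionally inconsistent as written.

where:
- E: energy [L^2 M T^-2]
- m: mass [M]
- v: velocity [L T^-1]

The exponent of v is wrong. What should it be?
The exponent of v should be 2: E = mv^2

The LHS E has dimensions [L^2 M T^-2]; v has dimensions [L T^-1].
As written, the RHS mv^3 (exponent 3 on v) has dimensions [L^3 M T^-3], which does not match.
With exponent 2, the RHS mv^2 has dimensions [L^2 M T^-2], matching the LHS.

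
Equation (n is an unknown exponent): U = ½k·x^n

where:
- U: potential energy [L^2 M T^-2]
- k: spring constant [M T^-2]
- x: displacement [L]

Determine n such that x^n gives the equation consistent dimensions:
n = 2

U has dimensions [L^2 M T^-2]; x has dimensions [L].
The rest of the RHS has dimensions [M T^-2], so x^n must supply [L^2].
With n = 2: ½k·x^2 has dimensions [L^2 M T^-2], matching the LHS ✓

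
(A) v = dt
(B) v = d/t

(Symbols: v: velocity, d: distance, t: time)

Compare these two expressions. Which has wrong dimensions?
(A)

(A) v = dt: LHS [L T^-1], RHS [L T] ✗
(B) v = d/t: LHS [L T^-1], RHS [L T^-1] ✓

Expression (A) v = dt is dimensionally incorrect.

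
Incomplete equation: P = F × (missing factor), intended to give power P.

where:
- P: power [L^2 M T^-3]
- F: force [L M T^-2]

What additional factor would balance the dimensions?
v (velocity), dimensions [L T^-1]

P has dimensions [L^2 M T^-3] and F has dimensions [L M T^-2].
The missing factor must have dimensions [L^2 M T^-3] / [L M T^-2] = [L T^-1], i.e. velocity (v).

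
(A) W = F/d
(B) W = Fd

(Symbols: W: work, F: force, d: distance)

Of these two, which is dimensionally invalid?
(A)

(A) W = F/d: LHS [L^2 M T^-2], RHS [M T^-2] ✗
(B) W = Fd: LHS [L^2 M T^-2], RHS [L^2 M T^-2] ✓

Expression (A) W = F/d is dimensionally incorrect.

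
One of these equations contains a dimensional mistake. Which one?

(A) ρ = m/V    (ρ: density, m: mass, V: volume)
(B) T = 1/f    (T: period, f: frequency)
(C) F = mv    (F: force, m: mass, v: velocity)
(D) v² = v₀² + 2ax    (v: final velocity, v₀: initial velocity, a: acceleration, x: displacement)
(C) F = mv

The equation (C) F = mv is dimensionally incorrect.

LHS (F): [L M T^-2]
RHS (mv): [L M T^-1] ✗

The dimensions do not match. The other three equations balance.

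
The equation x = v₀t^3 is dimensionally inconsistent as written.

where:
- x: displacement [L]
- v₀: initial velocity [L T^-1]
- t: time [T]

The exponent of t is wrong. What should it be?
The exponent of t should be 1: x = v₀t

The LHS x has dimensions [L]; t has dimensions [T].
As written, the RHS v₀t^3 (exponent 3 on t) has dimensions [L T^2], which does not match.
With exponent 1, the RHS v₀t has dimensions [L], matching the LHS.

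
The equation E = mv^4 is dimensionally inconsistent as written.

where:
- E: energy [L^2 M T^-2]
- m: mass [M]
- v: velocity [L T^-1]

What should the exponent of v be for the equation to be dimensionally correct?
The exponent of v should be 2: E = mv^2

The LHS E has dimensions [L^2 M T^-2]; v has dimensions [L T^-1].
As written, the RHS mv^4 (exponent 4 on v) has dimensions [L^4 M T^-4], which does not match.
With exponent 2, the RHS mv^2 has dimensions [L^2 M T^-2], matching the LHS.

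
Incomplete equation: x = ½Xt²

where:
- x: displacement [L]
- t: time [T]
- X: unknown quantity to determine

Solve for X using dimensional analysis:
X = a (acceleration), dimensions [L T^-2]

x has dimensions [L]; the rest of the RHS (½ t²) has dimensions [T^2].
So X must have dimensions [L T^-2] — X = a (acceleration).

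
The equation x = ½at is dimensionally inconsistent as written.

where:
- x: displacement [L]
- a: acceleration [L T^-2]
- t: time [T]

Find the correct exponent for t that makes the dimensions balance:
The exponent of t should be 2: x = ½at^2

The LHS x has dimensions [L]; t has dimensions [T].
As written, the RHS ½at (exponent 1 on t) has dimensions [L T^-1], which does not match.
With exponent 2, the RHS ½at^2 has dimensions [L], matching the LHS.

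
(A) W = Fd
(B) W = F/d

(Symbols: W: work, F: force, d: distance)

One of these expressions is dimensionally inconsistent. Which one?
(B)

(A) W = Fd: LHS [L^2 M T^-2], RHS [L^2 M T^-2] ✓
(B) W = F/d: LHS [L^2 M T^-2], RHS [M T^-2] ✗

Expression (B) W = F/d is dimensionally incorrect.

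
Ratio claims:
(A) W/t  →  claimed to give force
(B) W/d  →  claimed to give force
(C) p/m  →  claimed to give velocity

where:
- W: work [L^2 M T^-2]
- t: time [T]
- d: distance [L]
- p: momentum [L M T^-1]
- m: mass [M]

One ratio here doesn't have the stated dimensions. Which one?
(A) W/t does not give force

(A) W/t: [L^2 M T^-3] ≠ force [L M T^-2] ✗
(B) W/d: [L M T^-2] = force [L M T^-2] ✓
(C) p/m: [L T^-1] = velocity [L T^-1] ✓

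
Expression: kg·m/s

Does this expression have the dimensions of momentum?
Yes

The expression kg·m/s has dimensions [L M T^-1], which is exactly momentum [L M T^-1].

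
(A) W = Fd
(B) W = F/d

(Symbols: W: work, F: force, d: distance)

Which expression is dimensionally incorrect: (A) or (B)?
(B)

(A) W = Fd: LHS [L^2 M T^-2], RHS [L^2 M T^-2] ✓
(B) W = F/d: LHS [L^2 M T^-2], RHS [M T^-2] ✗

Expression (B) W = F/d is dimensionally incorrect.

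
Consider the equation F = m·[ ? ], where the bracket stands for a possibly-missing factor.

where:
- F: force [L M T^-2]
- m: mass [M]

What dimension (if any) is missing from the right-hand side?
[L T^-2] — acceleration (e.g. a)

F has dimensions [L M T^-2]; m has dimensions [M].
The bracketed factor must supply [L M T^-2] / [M] = [L T^-2].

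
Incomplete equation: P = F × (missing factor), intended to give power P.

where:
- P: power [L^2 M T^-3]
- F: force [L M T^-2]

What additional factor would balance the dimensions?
v (velocity), dimensions [L T^-1]

P has dimensions [L^2 M T^-3] and F has dimensions [L M T^-2].
The missing factor must have dimensions [L^2 M T^-3] / [L M T^-2] = [L T^-1], i.e. velocity (v).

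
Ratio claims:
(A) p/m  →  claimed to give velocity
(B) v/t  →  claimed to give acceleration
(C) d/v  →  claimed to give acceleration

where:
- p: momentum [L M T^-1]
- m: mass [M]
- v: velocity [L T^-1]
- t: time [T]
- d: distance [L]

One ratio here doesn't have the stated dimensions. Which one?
(C) d/v does not give acceleration

(A) p/m: [L T^-1] = velocity [L T^-1] ✓
(B) v/t: [L T^-2] = acceleration [L T^-2] ✓
(C) d/v: [T] ≠ acceleration [L T^-2] ✗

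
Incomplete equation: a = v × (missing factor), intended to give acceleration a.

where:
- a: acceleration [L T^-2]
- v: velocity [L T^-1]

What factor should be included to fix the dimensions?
1/t (inverse time), dimensions [T^-1]

a has dimensions [L T^-2] and v has dimensions [L T^-1].
The missing factor must have dimensions [L T^-2] / [L T^-1] = [T^-1], i.e. inverse time (1/t).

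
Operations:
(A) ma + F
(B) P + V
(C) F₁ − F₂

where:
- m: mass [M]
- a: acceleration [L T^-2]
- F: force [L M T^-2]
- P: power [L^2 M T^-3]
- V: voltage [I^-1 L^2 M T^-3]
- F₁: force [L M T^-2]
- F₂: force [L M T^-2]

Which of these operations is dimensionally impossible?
(B) P + V

(A) ma + F: ma [L M T^-2] and F [L M T^-2] — same dimensions ✓
(B) P + V: P [L^2 M T^-3] and V [I^-1 L^2 M T^-3] — different dimensions cannot be added/subtracted ✗
(C) F₁ − F₂: F₁ [L M T^-2] and F₂ [L M T^-2] — same dimensions ✓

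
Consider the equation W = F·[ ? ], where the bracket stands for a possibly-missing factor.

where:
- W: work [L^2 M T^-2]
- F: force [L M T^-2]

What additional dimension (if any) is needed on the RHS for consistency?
[L] — length (e.g. a distance d)

W has dimensions [L^2 M T^-2]; F has dimensions [L M T^-2].
The bracketed factor must supply [L^2 M T^-2] / [L M T^-2] = [L].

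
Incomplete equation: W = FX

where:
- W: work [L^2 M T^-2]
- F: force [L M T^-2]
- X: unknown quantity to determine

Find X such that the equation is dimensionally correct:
X = d (distance), dimensions [L]

W has dimensions [L^2 M T^-2]; the rest of the RHS (F) has dimensions [L M T^-2].
So X must have dimensions [L] — X = d (distance).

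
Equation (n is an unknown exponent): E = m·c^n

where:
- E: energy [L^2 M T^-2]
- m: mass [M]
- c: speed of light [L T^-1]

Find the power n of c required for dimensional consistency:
n = 2

E has dimensions [L^2 M T^-2]; c has dimensions [L T^-1].
The rest of the RHS has dimensions [M], so c^n must supply [L^2 T^-2].
With n = 2: m·c^2 has dimensions [L^2 M T^-2], matching the LHS ✓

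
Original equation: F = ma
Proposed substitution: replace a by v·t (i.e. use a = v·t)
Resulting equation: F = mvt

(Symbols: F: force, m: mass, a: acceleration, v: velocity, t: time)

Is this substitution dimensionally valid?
No

[a] = [L T^-2] and [v·t] = [L]. These differ, so the substitution replaces a quantity by one of different dimensions and the result F = mvt has LHS [L M T^-2] vs RHS [L M] — inconsistent.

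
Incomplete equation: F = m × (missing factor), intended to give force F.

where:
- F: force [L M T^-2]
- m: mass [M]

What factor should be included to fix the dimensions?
a (acceleration), dimensions [L T^-2]

F has dimensions [L M T^-2] and m has dimensions [M].
The missing factor must have dimensions [L M T^-2] / [M] = [L T^-2], i.e. acceleration (a).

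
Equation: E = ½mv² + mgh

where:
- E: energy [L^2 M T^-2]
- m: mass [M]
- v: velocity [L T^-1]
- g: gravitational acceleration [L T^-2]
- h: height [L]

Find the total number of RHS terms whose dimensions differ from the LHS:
0

LHS E: [L^2 M T^-2]
- ½mv²: [L^2 M T^-2] ✓
- mgh: [L^2 M T^-2] ✓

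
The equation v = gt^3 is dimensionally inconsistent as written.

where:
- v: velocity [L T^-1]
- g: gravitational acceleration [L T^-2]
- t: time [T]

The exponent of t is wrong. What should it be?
The exponent of t should be 1: v = gt

The LHS v has dimensions [L T^-1]; t has dimensions [T].
As written, the RHS gt^3 (exponent 3 on t) has dimensions [L T], which does not match.
With exponent 1, the RHS gt has dimensions [L T^-1], matching the LHS.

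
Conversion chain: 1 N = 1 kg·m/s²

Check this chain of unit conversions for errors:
The chain is correct (no errors).

Correct: Newton is defined as kg·m/s²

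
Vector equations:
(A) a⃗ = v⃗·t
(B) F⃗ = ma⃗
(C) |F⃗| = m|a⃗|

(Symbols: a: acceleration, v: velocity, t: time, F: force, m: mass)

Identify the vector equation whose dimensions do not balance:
(A) a⃗ = v⃗·t

(A) a⃗ = v⃗·t: LHS [L T^-2], RHS [L] ✗ — acceleration is velocity per time; should be v⃗/t
(B) F⃗ = ma⃗: LHS [L M T^-2], RHS [L M T^-2] ✓ — Force and acceleration are vectors, mass is a scalar
(C) |F⃗| = m|a⃗|: LHS [L M T^-2], RHS [L M T^-2] ✓ — magnitudes of vectors are scalars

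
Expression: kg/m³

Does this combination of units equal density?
Yes

The expression kg/m³ has dimensions [L^-3 M], which is exactly density [L^-3 M].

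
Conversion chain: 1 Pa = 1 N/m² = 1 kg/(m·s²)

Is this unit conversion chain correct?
The chain is correct (no errors).

Correct: Pascal is Newton per square meter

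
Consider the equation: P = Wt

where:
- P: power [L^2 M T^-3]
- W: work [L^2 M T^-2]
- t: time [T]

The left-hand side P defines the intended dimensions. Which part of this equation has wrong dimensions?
The right-hand side term Wt

P has dimensions [L^2 M T^-3], but Wt has dimensions [L^2 M T^-1], so the term Wt is dimensionally wrong for P.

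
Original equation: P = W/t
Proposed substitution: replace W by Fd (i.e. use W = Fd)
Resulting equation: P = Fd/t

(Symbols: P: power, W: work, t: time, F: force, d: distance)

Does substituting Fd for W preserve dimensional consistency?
Yes

[W] = [L^2 M T^-2] and [Fd] = [L^2 M T^-2]. These match, so the substitution replaces a quantity by one of the same dimensions and the result P = Fd/t has LHS [L^2 M T^-3] vs RHS [L^2 M T^-3] — still consistent.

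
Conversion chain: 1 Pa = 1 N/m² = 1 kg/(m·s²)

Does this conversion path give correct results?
The chain is correct (no errors).

Correct: Pascal is Newton per square meter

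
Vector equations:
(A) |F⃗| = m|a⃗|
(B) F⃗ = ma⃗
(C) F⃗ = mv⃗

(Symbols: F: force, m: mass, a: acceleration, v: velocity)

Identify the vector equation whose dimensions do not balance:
(C) F⃗ = mv⃗

(A) |F⃗| = m|a⃗|: LHS [L M T^-2], RHS [L M T^-2] ✓ — magnitudes of vectors are scalars
(B) F⃗ = ma⃗: LHS [L M T^-2], RHS [L M T^-2] ✓ — Force and acceleration are vectors, mass is a scalar
(C) F⃗ = mv⃗: LHS [L M T^-2], RHS [L M T^-1] ✗ — mass times velocity is momentum, not force; should be ma⃗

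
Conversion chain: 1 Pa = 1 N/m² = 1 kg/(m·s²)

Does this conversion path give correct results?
The chain is correct (no errors).

Correct: Pascal is Newton per square meter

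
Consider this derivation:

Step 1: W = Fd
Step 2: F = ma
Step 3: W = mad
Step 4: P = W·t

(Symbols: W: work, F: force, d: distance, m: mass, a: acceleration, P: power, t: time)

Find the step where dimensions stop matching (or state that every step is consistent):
Step 4

Step 1: W = Fd → LHS [L^2 M T^-2], RHS [L^2 M T^-2] ✓
Step 2: F = ma → LHS [L M T^-2], RHS [L M T^-2] ✓
Step 3: W = mad → LHS [L^2 M T^-2], RHS [L^2 M T^-2] ✓
Step 4: P = W·t → LHS [L^2 M T^-3], RHS [L^2 M T^-1] ✗

The first dimensional inconsistency appears in step 4: P = W·t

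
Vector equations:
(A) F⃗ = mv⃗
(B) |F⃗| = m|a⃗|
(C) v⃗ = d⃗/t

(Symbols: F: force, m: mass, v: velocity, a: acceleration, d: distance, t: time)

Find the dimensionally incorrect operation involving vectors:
(A) F⃗ = mv⃗

(A) F⃗ = mv⃗: LHS [L M T^-2], RHS [L M T^-1] ✗ — mass times velocity is momentum, not force; should be ma⃗
(B) |F⃗| = m|a⃗|: LHS [L M T^-2], RHS [L M T^-2] ✓ — magnitudes of vectors are scalars
(C) v⃗ = d⃗/t: LHS [L T^-1], RHS [L T^-1] ✓ — displacement (vector) divided by time (scalar)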